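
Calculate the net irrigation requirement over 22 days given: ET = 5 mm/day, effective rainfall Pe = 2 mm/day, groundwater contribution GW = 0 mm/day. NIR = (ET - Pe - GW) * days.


Daily deficit = ET - Pe - GW = 5 - 2 - 0 = 3 mm/day
NIR = 3 * 22 = 66 mm

66.0000 mm


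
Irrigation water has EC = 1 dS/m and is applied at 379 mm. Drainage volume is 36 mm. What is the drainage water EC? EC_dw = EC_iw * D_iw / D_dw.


EC_dw = EC_iw * D_iw / D_dw
EC_dw = 1 * 379 / 36
EC_dw = 379 / 36

10.5278 dS/m


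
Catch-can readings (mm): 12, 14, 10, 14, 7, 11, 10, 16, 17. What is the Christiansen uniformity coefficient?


mean = 12.333333 mm
MAD = 2.592593 mm
CU = (1 - 2.592593/12.333333)*100

78.9790 %


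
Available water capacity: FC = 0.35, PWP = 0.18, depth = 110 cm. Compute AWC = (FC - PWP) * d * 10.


AWC = (FC - PWP) * d * 10
AWC = (0.35 - 0.18) * 110 * 10
AWC = 0.1700 * 110 * 10

187.0000 mm


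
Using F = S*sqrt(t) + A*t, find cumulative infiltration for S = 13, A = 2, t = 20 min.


F = S*sqrt(t) + A*t
F = 13*sqrt(20) + 2*20
F = 13*4.472136 + 40

98.1378 mm


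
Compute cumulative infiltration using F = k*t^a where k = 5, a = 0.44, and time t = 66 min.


F = k * t^a = 5 * 66^0.44
F = 5 * 6.318287

31.5914 mm


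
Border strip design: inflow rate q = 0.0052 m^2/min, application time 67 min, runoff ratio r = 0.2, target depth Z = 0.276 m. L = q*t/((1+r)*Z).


L = q*t/((1+r)*Z)
L = 0.0052*67/((1+0.2)*0.276)
L = 0.3484/0.3312

1.0519 m


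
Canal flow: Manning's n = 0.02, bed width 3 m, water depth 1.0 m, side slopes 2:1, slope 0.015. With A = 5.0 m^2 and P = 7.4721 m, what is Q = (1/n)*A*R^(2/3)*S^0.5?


R = A/P = 5.0/7.4721 = 0.669156
Q = (1/0.02) * 5.0 * 0.669156^(2/3) * 0.015^0.5

23.4245 m^3/s


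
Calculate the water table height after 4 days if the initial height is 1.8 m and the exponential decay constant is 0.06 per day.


m = m0 * exp(-k*t)
m = 1.8 * exp(-0.06 * 4)
m = 1.8 * exp(-0.2400)

1.4159 m


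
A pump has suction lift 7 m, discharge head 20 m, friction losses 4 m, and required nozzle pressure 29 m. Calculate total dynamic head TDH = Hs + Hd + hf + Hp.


TDH = Hs + Hd + hf + Hp = 7 + 20 + 4 + 29 = 60

60 m


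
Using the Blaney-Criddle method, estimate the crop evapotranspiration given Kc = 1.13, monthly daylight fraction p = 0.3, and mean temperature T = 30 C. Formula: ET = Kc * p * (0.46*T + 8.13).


ET = Kc * p * (0.46*T + 8.13)
ET = 1.13 * 0.3 * (0.46*30 + 8.13)
ET = 1.13 * 0.3 * 21.9300

7.4343 mm/day


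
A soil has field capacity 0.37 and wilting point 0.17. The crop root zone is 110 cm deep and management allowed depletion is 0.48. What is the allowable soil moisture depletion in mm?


SMD = (FC - PWP) * d * MAD * 10
SMD = (0.37 - 0.17) * 110 * 0.48 * 10
SMD = 0.2000 * 110 * 0.48 * 10

105.6000 mm


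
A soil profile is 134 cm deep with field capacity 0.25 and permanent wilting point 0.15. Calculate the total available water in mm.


AWC = (FC - PWP) * d * 10
AWC = (0.25 - 0.15) * 134 * 10
AWC = 0.1000 * 134 * 10

134.0000 mm


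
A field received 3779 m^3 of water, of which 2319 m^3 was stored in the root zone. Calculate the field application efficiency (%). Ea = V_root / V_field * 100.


Ea = V_root / V_field * 100 = 2319 / 3779 * 100 = 61.3654%

61.3654 %


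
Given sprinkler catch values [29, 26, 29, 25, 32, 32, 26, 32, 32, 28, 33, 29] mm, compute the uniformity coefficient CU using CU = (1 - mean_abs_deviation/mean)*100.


mean = 29.416667 mm
MAD = 2.319444 mm
CU = (1 - 2.319444/29.416667)*100

92.1152 %


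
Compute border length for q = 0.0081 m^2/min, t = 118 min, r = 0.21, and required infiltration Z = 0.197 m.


L = q*t/((1+r)*Z)
L = 0.0081*118/((1+0.21)*0.197)
L = 0.9558/0.23837

4.0097 m


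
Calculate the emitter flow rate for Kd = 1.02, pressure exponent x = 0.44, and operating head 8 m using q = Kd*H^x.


q = Kd * H^x = 1.02 * 8^0.44 = 1.02 * 2.496661

2.5466 L/h


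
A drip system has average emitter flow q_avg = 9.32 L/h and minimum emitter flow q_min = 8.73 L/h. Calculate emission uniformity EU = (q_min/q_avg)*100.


EU = (q_min/q_avg)*100 = (8.73/9.32)*100 = 93.6695%

93.6695 %


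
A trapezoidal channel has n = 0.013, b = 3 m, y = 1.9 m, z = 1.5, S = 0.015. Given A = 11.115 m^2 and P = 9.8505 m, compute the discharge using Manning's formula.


R = A/P = 11.115/9.8505 = 1.128369
Q = (1/0.013) * 11.115 * 1.128369^(2/3) * 0.015^0.5

113.4956 m^3/s


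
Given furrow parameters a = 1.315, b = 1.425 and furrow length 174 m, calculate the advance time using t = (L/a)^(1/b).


t = (L/a)^(1/b)
t = (174/1.315)^(1/1.425)
t = 132.319392^(1/1.425)

30.8218 min


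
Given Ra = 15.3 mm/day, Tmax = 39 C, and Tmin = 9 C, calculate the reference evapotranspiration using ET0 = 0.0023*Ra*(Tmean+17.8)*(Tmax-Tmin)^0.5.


Tmean = (Tmax + Tmin)/2 = (39 + 9)/2 = 24.0
ET0 = 0.0023 * 15.3 * (24.0 + 17.8) * sqrt(39 - 9)
ET0 = 0.0023 * 15.3 * 41.8 * 5.477226

8.0567 mm/day


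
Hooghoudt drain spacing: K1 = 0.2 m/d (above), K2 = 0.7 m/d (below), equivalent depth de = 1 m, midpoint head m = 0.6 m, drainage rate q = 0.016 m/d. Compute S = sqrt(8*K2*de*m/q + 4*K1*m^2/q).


S^2 = 8*K2*de*m/q + 4*K1*m^2/q
S^2 = 8*0.7*1*0.6/0.016 + 4*0.2*0.6^2/0.016
S = sqrt(228.0000)

15.0997 m


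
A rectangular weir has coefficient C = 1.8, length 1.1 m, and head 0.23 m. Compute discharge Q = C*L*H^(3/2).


Q = C * L * H^(3/2) = 1.8 * 1.1 * 0.23^1.5 = 1.8 * 1.1 * 0.110304

0.2184 m^3/s


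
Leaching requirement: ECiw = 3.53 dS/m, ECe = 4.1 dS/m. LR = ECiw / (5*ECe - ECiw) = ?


LR = ECiw / (5*ECe - ECiw)
LR = 3.53 / (5*4.1 - 3.53)
LR = 3.53 / 16.9700

0.2080


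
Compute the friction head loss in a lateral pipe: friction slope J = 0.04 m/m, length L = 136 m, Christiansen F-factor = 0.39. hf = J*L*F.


hf = J * L * F = 0.04 * 136 * 0.39 = 2.1216 m

2.1216 m


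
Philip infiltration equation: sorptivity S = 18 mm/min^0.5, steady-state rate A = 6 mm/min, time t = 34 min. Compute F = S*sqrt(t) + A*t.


F = S*sqrt(t) + A*t
F = 18*sqrt(34) + 6*34
F = 18*5.830952 + 204

308.9571 mm


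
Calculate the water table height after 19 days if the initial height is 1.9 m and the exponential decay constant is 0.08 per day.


m = m0 * exp(-k*t)
m = 1.9 * exp(-0.08 * 19)
m = 1.9 * exp(-1.5200)

0.4156 m


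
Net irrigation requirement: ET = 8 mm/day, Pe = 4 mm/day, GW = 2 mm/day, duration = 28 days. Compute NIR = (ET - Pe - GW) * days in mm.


Daily deficit = ET - Pe - GW = 8 - 4 - 2 = 2 mm/day
NIR = 2 * 28 = 56 mm

56.0000 mm


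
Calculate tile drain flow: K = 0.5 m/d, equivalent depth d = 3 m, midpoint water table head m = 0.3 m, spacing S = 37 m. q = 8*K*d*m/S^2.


q = 8*K*d*m/S^2
q = 8*0.5*3*0.3/37^2
q = 3.6000 / 1369

0.0026 m/d


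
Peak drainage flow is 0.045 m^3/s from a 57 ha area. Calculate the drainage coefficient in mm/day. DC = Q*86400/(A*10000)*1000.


DC = Q * 86400 / (A * 10000) * 1000
DC = 0.045 * 86400 / (57 * 10000) * 1000
DC = 3888000.0000 / 570000

6.8211 mm/day


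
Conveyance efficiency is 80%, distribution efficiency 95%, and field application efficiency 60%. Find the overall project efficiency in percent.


Ec = 0.8, Eb = 0.95, Ea = 0.6
E = 0.8 * 0.95 * 0.6 * 100 = 45.6000%

45.6000 %


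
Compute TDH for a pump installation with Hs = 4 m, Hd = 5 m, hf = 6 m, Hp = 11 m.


TDH = Hs + Hd + hf + Hp = 4 + 5 + 6 + 11 = 26

26 m


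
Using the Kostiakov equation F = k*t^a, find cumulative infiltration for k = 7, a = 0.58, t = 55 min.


F = k * t^a = 7 * 55^0.58
F = 7 * 10.219046

71.5333 mm


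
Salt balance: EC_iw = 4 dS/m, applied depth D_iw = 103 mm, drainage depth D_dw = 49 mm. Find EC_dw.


EC_dw = EC_iw * D_iw / D_dw
EC_dw = 4 * 103 / 49
EC_dw = 412 / 49

8.4082 dS/m


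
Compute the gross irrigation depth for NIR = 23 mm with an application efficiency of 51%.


Ea = 51% = 0.51
GID = NIR / Ea = 23 / 0.51 = 45.0980 mm

45.0980 mm


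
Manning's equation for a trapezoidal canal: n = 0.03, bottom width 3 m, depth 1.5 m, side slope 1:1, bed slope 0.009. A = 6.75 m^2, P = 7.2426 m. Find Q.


R = A/P = 6.75/7.2426 = 0.931986
Q = (1/0.03) * 6.75 * 0.931986^(2/3) * 0.009^0.5

20.3662 m^3/s


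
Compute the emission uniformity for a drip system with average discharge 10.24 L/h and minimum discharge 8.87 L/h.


EU = (q_min/q_avg)*100 = (8.87/10.24)*100 = 86.6211%

86.6211 %


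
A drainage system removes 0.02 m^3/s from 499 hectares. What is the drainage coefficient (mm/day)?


DC = Q * 86400 / (A * 10000) * 1000
DC = 0.02 * 86400 / (499 * 10000) * 1000
DC = 1728000.0000 / 4990000

0.3463 mm/day


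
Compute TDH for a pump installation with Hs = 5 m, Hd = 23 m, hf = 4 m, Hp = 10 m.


TDH = Hs + Hd + hf + Hp = 5 + 23 + 4 + 10 = 42

42 m


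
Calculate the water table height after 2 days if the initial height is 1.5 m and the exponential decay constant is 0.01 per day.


m = m0 * exp(-k*t)
m = 1.5 * exp(-0.01 * 2)
m = 1.5 * exp(-0.0200)

1.4703 m


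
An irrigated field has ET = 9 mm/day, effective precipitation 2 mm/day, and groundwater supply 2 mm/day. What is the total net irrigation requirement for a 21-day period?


Daily deficit = ET - Pe - GW = 9 - 2 - 2 = 5 mm/day
NIR = 5 * 21 = 105 mm

105.0000 mm


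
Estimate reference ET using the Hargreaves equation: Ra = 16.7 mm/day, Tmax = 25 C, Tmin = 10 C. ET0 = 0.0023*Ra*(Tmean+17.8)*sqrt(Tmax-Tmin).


Tmean = (Tmax + Tmin)/2 = (25 + 10)/2 = 17.5
ET0 = 0.0023 * 16.7 * (17.5 + 17.8) * sqrt(25 - 10)
ET0 = 0.0023 * 16.7 * 35.3 * 3.872983

5.2513 mm/day


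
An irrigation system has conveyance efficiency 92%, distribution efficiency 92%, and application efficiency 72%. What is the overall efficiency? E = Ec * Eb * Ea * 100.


Ec = 0.92, Eb = 0.92, Ea = 0.72
E = 0.92 * 0.92 * 0.72 * 100 = 60.9408%

60.9408 %


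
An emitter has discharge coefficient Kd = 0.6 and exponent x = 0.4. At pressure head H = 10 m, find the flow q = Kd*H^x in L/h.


q = Kd * H^x = 0.6 * 10^0.4 = 0.6 * 2.511886

1.5071 L/h


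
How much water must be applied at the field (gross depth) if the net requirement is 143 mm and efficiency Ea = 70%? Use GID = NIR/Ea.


Ea = 70% = 0.7
GID = NIR / Ea = 143 / 0.7 = 204.2857 mm

204.2857 mm


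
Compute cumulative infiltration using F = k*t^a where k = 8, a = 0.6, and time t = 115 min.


F = k * t^a = 8 * 115^0.6
F = 8 * 17.235294

137.8824 mm


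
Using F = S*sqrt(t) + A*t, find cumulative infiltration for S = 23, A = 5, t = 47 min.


F = S*sqrt(t) + A*t
F = 23*sqrt(47) + 5*47
F = 23*6.855655 + 235

392.6801 mm


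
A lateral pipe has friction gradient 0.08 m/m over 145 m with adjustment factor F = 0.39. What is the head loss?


hf = J * L * F = 0.08 * 145 * 0.39 = 4.5240 m

4.5240 m


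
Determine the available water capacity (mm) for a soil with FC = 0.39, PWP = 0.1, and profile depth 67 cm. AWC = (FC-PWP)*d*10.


AWC = (FC - PWP) * d * 10
AWC = (0.39 - 0.1) * 67 * 10
AWC = 0.2900 * 67 * 10

194.3000 mm


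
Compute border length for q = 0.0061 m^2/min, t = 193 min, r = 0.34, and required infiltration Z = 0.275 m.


L = q*t/((1+r)*Z)
L = 0.0061*193/((1+0.34)*0.275)
L = 1.1773/0.3685

3.1948 m


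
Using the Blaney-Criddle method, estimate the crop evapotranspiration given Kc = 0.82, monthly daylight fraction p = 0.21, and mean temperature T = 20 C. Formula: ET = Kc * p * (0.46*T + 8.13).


ET = Kc * p * (0.46*T + 8.13)
ET = 0.82 * 0.21 * (0.46*20 + 8.13)
ET = 0.82 * 0.21 * 17.3300

2.9842 mm/day


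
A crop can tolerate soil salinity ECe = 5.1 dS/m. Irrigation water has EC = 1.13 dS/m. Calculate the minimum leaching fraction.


LR = ECiw / (5*ECe - ECiw)
LR = 1.13 / (5*5.1 - 1.13)
LR = 1.13 / 24.3700

0.0464


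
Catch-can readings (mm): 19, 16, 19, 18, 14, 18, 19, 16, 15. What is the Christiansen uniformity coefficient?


mean = 17.111111 mm
MAD = 1.654321 mm
CU = (1 - 1.654321/17.111111)*100

90.3319 %


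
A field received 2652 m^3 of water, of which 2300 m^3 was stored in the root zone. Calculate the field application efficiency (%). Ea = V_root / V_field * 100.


Ea = V_root / V_field * 100 = 2300 / 2652 * 100 = 86.7270%

86.7270 %


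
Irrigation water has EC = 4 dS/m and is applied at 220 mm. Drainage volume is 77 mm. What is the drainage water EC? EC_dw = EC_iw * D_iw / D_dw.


EC_dw = EC_iw * D_iw / D_dw
EC_dw = 4 * 220 / 77
EC_dw = 880 / 77

11.4286 dS/m


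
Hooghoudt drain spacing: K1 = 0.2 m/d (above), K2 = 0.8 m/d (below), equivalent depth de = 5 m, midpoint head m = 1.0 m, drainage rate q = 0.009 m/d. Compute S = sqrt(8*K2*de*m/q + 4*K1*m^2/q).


S^2 = 8*K2*de*m/q + 4*K1*m^2/q
S^2 = 8*0.8*5*1.0/0.009 + 4*0.2*1.0^2/0.009
S = sqrt(3644.4444)

60.3692 m


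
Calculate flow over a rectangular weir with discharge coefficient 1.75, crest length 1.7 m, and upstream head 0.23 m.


Q = C * L * H^(3/2) = 1.75 * 1.7 * 0.23^1.5 = 1.75 * 1.7 * 0.110304

0.3282 m^3/s


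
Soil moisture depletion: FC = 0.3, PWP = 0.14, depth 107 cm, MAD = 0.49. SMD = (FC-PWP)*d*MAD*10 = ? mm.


SMD = (FC - PWP) * d * MAD * 10
SMD = (0.3 - 0.14) * 107 * 0.49 * 10
SMD = 0.1600 * 107 * 0.49 * 10

83.8880 mm


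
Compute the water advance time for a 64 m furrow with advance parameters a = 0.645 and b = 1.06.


t = (L/a)^(1/b)
t = (64/0.645)^(1/1.06)
t = 99.224806^(1/1.06)

76.4899 min


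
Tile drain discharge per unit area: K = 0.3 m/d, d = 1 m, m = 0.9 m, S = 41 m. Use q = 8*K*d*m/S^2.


q = 8*K*d*m/S^2
q = 8*0.3*1*0.9/41^2
q = 2.1600 / 1681

0.0013 m/d


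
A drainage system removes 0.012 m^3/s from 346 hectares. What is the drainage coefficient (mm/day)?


DC = Q * 86400 / (A * 10000) * 1000
DC = 0.012 * 86400 / (346 * 10000) * 1000
DC = 1036800.0000 / 3460000

0.2997 mm/day


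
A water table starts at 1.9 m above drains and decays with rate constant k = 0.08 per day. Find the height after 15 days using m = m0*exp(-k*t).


m = m0 * exp(-k*t)
m = 1.9 * exp(-0.08 * 15)
m = 1.9 * exp(-1.2000)

0.5723 m


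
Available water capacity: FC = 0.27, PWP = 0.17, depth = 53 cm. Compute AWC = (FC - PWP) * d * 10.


AWC = (FC - PWP) * d * 10
AWC = (0.27 - 0.17) * 53 * 10
AWC = 0.1000 * 53 * 10

53.0000 mm


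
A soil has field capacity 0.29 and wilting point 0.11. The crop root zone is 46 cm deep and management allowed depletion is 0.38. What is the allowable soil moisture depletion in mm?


SMD = (FC - PWP) * d * MAD * 10
SMD = (0.29 - 0.11) * 46 * 0.38 * 10
SMD = 0.1800 * 46 * 0.38 * 10

31.4640 mm


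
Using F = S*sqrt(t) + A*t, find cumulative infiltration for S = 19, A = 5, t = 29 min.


F = S*sqrt(t) + A*t
F = 19*sqrt(29) + 5*29
F = 19*5.385165 + 145

247.3181 mm


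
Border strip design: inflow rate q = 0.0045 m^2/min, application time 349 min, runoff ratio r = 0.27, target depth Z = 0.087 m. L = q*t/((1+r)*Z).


L = q*t/((1+r)*Z)
L = 0.0045*349/((1+0.27)*0.087)
L = 1.5705/0.11049

14.2140 m


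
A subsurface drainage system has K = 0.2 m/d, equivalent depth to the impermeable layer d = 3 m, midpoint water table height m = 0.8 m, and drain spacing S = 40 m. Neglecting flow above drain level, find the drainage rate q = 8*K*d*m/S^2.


q = 8*K*d*m/S^2
q = 8*0.2*3*0.8/40^2
q = 3.8400 / 1600

0.0024 m/d


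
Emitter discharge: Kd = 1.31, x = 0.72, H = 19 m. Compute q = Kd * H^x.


q = Kd * H^x = 1.31 * 19^0.72 = 1.31 * 8.331105

10.9137 L/h


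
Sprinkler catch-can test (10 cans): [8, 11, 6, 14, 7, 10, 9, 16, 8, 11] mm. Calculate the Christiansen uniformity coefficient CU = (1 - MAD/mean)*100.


mean = 10.000000 mm
MAD = 2.400000 mm
CU = (1 - 2.400000/10.000000)*100

76.0000 %


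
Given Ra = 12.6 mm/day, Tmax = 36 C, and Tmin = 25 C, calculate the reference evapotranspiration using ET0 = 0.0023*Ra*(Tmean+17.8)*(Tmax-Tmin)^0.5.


Tmean = (Tmax + Tmin)/2 = (36 + 25)/2 = 30.5
ET0 = 0.0023 * 12.6 * (30.5 + 17.8) * sqrt(36 - 25)
ET0 = 0.0023 * 12.6 * 48.3 * 3.316625

4.6424 mm/day


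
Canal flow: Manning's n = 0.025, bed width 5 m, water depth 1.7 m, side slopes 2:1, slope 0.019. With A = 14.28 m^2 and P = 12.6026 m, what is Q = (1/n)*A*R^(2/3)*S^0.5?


R = A/P = 14.28/12.6026 = 1.133100
Q = (1/0.025) * 14.28 * 1.133100^(2/3) * 0.019^0.5

85.5744 m^3/s


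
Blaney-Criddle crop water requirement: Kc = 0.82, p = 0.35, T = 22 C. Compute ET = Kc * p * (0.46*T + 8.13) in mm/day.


ET = Kc * p * (0.46*T + 8.13)
ET = 0.82 * 0.35 * (0.46*22 + 8.13)
ET = 0.82 * 0.35 * 18.2500

5.2377 mm/day


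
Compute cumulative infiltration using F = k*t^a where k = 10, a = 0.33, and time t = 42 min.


F = k * t^a = 10 * 42^0.33
F = 10 * 3.432988

34.3299 mm


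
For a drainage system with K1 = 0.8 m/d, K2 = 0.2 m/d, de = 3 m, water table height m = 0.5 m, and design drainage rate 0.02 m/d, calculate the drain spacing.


S^2 = 8*K2*de*m/q + 4*K1*m^2/q
S^2 = 8*0.2*3*0.5/0.02 + 4*0.8*0.5^2/0.02
S = sqrt(160.0000)

12.6491 m


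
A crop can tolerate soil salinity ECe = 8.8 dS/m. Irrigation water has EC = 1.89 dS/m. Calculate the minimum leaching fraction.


LR = ECiw / (5*ECe - ECiw)
LR = 1.89 / (5*8.8 - 1.89)
LR = 1.89 / 42.1100

0.0449


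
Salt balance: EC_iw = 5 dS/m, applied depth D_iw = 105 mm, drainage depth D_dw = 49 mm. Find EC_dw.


EC_dw = EC_iw * D_iw / D_dw
EC_dw = 5 * 105 / 49
EC_dw = 525 / 49

10.7143 dS/m


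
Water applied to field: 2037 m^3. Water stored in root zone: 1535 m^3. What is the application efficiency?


Ea = V_root / V_field * 100 = 1535 / 2037 * 100 = 75.3559%

75.3559 %


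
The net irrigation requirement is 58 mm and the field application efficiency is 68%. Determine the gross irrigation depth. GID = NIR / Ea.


Ea = 68% = 0.68
GID = NIR / Ea = 58 / 0.68 = 85.2941 mm

85.2941 mm


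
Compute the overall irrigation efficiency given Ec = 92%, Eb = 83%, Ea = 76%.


Ec = 0.92, Eb = 0.83, Ea = 0.76
E = 0.92 * 0.83 * 0.76 * 100 = 58.0336%

58.0336 %


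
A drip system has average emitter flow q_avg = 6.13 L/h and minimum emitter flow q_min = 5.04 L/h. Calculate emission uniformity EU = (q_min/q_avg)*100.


EU = (q_min/q_avg)*100 = (5.04/6.13)*100 = 82.2186%

82.2186 %


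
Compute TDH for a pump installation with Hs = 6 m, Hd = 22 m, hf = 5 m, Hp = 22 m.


TDH = Hs + Hd + hf + Hp = 6 + 22 + 5 + 22 = 55

55 m


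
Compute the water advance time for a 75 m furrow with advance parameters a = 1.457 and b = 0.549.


t = (L/a)^(1/b)
t = (75/1.457)^(1/0.549)
t = 51.475635^(1/0.549)

1311.2081 min


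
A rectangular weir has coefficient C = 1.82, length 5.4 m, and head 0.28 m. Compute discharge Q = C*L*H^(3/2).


Q = C * L * H^(3/2) = 1.82 * 5.4 * 0.28^1.5 = 1.82 * 5.4 * 0.148162

1.4561 m^3/s


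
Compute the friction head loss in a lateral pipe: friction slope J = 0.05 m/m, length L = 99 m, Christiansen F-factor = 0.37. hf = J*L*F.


hf = J * L * F = 0.05 * 99 * 0.37 = 1.8315 m

1.8315 m


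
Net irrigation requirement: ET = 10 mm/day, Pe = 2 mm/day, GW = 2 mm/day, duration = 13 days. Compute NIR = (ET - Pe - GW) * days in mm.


Daily deficit = ET - Pe - GW = 10 - 2 - 2 = 6 mm/day
NIR = 6 * 13 = 78 mm

78.0000 mm


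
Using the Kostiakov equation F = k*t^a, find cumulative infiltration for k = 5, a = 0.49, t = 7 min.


F = k * t^a = 5 * 7^0.49
F = 5 * 2.594765

12.9738 mm


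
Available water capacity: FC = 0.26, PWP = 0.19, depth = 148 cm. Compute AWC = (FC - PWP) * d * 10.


AWC = (FC - PWP) * d * 10
AWC = (0.26 - 0.19) * 148 * 10
AWC = 0.0700 * 148 * 10

103.6000 mm


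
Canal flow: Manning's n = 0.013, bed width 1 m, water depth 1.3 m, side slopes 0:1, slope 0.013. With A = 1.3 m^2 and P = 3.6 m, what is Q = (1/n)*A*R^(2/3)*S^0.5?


R = A/P = 1.3/3.6 = 0.361111
Q = (1/0.013) * 1.3 * 0.361111^(2/3) * 0.013^0.5

5.7818 m^3/s


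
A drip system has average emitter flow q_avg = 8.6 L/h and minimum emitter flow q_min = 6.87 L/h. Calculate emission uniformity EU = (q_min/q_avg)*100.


EU = (q_min/q_avg)*100 = (6.87/8.6)*100 = 79.8837%

79.8837 %


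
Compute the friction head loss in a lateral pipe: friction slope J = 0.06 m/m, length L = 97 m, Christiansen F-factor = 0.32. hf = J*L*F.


hf = J * L * F = 0.06 * 97 * 0.32 = 1.8624 m

1.8624 m


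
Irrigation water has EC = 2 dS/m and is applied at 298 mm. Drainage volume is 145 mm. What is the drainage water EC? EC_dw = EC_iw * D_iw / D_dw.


EC_dw = EC_iw * D_iw / D_dw
EC_dw = 2 * 298 / 145
EC_dw = 596 / 145

4.1103 dS/m


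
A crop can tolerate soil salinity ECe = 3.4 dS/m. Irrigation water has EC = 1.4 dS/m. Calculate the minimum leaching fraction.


LR = ECiw / (5*ECe - ECiw)
LR = 1.4 / (5*3.4 - 1.4)
LR = 1.4 / 15.6000

0.0897


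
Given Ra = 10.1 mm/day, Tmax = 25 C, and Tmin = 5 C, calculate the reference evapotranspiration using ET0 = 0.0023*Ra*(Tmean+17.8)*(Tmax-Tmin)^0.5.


Tmean = (Tmax + Tmin)/2 = (25 + 5)/2 = 15.0
ET0 = 0.0023 * 10.1 * (15.0 + 17.8) * sqrt(25 - 5)
ET0 = 0.0023 * 10.1 * 32.8 * 4.472136

3.4075 mm/day


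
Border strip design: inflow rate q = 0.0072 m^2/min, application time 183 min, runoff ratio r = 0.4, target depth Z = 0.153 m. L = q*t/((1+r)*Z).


L = q*t/((1+r)*Z)
L = 0.0072*183/((1+0.4)*0.153)
L = 1.3176/0.2142

6.1513 m


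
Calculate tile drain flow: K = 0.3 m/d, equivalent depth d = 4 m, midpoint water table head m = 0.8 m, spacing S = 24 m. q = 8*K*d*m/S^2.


q = 8*K*d*m/S^2
q = 8*0.3*4*0.8/24^2
q = 7.6800 / 576

0.0133 m/d


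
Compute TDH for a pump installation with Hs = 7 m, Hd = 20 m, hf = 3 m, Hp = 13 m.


TDH = Hs + Hd + hf + Hp = 7 + 20 + 3 + 13 = 43

43 m


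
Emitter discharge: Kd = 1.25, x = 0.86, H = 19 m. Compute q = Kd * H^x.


q = Kd * H^x = 1.25 * 19^0.86 = 1.25 * 12.581375

15.7267 L/h


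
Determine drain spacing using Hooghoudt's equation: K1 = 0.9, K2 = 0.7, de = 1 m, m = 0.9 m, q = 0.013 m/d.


S^2 = 8*K2*de*m/q + 4*K1*m^2/q
S^2 = 8*0.7*1*0.9/0.013 + 4*0.9*0.9^2/0.013
S = sqrt(612.0000)

24.7386 m


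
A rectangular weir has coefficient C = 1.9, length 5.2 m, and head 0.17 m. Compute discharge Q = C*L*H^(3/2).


Q = C * L * H^(3/2) = 1.9 * 5.2 * 0.17^1.5 = 1.9 * 5.2 * 0.070093

0.6925 m^3/s


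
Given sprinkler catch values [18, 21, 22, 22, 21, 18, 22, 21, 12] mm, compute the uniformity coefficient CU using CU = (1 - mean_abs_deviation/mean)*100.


mean = 19.666667 mm
MAD = 2.444444 mm
CU = (1 - 2.444444/19.666667)*100

87.5706 %


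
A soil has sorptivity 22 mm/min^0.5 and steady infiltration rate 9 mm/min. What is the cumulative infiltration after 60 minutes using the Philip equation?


F = S*sqrt(t) + A*t
F = 22*sqrt(60) + 9*60
F = 22*7.745967 + 540

710.4113 mm


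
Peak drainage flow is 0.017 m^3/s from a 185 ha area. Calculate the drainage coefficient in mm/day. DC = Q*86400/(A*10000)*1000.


DC = Q * 86400 / (A * 10000) * 1000
DC = 0.017 * 86400 / (185 * 10000) * 1000
DC = 1468800.0000 / 1850000

0.7939 mm/day


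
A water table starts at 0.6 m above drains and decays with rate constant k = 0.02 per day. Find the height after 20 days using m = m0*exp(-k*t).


m = m0 * exp(-k*t)
m = 0.6 * exp(-0.02 * 20)
m = 0.6 * exp(-0.4000)

0.4022 m


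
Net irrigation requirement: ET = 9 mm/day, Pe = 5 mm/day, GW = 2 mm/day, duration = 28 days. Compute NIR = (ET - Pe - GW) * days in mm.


Daily deficit = ET - Pe - GW = 9 - 5 - 2 = 2 mm/day
NIR = 2 * 28 = 56 mm

56.0000 mm


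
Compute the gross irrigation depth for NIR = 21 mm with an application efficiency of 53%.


Ea = 53% = 0.53
GID = NIR / Ea = 21 / 0.53 = 39.6226 mm

39.6226 mm


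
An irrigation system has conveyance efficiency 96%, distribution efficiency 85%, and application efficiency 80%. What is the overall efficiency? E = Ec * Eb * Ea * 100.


Ec = 0.96, Eb = 0.85, Ea = 0.8
E = 0.96 * 0.85 * 0.8 * 100 = 65.2800%

65.2800 %


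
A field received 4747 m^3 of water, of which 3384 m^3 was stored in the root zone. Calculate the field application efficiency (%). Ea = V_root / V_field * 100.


Ea = V_root / V_field * 100 = 3384 / 4747 * 100 = 71.2871%

71.2871 %


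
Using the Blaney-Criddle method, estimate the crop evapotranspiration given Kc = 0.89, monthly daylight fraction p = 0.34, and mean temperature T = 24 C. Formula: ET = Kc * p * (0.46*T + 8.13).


ET = Kc * p * (0.46*T + 8.13)
ET = 0.89 * 0.34 * (0.46*24 + 8.13)
ET = 0.89 * 0.34 * 19.1700

5.8008 mm/day


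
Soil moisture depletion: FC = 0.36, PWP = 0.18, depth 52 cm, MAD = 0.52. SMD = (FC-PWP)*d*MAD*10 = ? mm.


SMD = (FC - PWP) * d * MAD * 10
SMD = (0.36 - 0.18) * 52 * 0.52 * 10
SMD = 0.1800 * 52 * 0.52 * 10

48.6720 mm


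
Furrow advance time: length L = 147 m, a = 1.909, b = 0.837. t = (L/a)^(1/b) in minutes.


t = (L/a)^(1/b)
t = (147/1.909)^(1/0.837)
t = 77.003667^(1/0.837)

179.4306 min


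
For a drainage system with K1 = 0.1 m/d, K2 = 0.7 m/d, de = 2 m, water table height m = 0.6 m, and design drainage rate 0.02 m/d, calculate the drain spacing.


S^2 = 8*K2*de*m/q + 4*K1*m^2/q
S^2 = 8*0.7*2*0.6/0.02 + 4*0.1*0.6^2/0.02
S = sqrt(343.2000)

18.5257 m


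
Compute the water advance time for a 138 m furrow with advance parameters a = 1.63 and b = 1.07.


t = (L/a)^(1/b)
t = (138/1.63)^(1/1.07)
t = 84.662577^(1/1.07)

63.3258 min


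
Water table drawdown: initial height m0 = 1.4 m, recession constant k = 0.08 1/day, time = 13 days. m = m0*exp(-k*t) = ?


m = m0 * exp(-k*t)
m = 1.4 * exp(-0.08 * 13)
m = 1.4 * exp(-1.0400)

0.4948 m


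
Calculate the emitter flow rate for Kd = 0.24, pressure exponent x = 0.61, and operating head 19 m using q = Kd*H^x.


q = Kd * H^x = 0.24 * 19^0.61 = 0.24 * 6.026147

1.4463 L/h


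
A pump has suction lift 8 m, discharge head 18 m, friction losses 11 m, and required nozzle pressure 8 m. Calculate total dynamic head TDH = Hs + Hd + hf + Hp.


TDH = Hs + Hd + hf + Hp = 8 + 18 + 11 + 8 = 45

45 m


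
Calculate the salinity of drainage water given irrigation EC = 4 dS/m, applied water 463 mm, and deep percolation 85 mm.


EC_dw = EC_iw * D_iw / D_dw
EC_dw = 4 * 463 / 85
EC_dw = 1852 / 85

21.7882 dS/m


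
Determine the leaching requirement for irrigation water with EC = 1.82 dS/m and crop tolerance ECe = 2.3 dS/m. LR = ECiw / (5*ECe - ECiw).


LR = ECiw / (5*ECe - ECiw)
LR = 1.82 / (5*2.3 - 1.82)
LR = 1.82 / 9.6800

0.1880


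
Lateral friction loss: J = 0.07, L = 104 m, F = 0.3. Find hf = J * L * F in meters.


hf = J * L * F = 0.07 * 104 * 0.3 = 2.1840 m

2.1840 m


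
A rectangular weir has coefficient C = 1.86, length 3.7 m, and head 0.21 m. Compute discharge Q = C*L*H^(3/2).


Q = C * L * H^(3/2) = 1.86 * 3.7 * 0.21^1.5 = 1.86 * 3.7 * 0.096234

0.6623 m^3/s


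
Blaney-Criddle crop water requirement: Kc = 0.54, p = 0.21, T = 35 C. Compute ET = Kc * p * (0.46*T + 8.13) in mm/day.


ET = Kc * p * (0.46*T + 8.13)
ET = 0.54 * 0.21 * (0.46*35 + 8.13)
ET = 0.54 * 0.21 * 24.2300

2.7477 mm/day


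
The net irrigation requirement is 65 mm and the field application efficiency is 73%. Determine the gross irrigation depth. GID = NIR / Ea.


Ea = 73% = 0.73
GID = NIR / Ea = 65 / 0.73 = 89.0411 mm

89.0411 mm


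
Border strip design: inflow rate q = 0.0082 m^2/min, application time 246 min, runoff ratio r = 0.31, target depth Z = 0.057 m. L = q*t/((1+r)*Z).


L = q*t/((1+r)*Z)
L = 0.0082*246/((1+0.31)*0.057)
L = 2.0172/0.07467

27.0149 m


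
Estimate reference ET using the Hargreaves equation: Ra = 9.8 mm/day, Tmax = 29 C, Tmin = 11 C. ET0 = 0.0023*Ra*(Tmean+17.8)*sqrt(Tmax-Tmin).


Tmean = (Tmax + Tmin)/2 = (29 + 11)/2 = 20.0
ET0 = 0.0023 * 9.8 * (20.0 + 17.8) * sqrt(29 - 11)
ET0 = 0.0023 * 9.8 * 37.8 * 4.242641

3.6148 mm/day


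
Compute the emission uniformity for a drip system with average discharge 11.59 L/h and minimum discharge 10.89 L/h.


EU = (q_min/q_avg)*100 = (10.89/11.59)*100 = 93.9603%

93.9603 %


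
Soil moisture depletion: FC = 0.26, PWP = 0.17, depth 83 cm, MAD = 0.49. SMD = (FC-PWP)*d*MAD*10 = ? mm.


SMD = (FC - PWP) * d * MAD * 10
SMD = (0.26 - 0.17) * 83 * 0.49 * 10
SMD = 0.0900 * 83 * 0.49 * 10

36.6030 mm


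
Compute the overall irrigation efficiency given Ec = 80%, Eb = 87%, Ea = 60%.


Ec = 0.8, Eb = 0.87, Ea = 0.6
E = 0.8 * 0.87 * 0.6 * 100 = 41.7600%

41.7600 %


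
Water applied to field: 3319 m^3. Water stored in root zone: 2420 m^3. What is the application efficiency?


Ea = V_root / V_field * 100 = 2420 / 3319 * 100 = 72.9135%

72.9135 %


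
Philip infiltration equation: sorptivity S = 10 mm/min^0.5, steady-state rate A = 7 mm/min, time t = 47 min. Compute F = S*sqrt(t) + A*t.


F = S*sqrt(t) + A*t
F = 10*sqrt(47) + 7*47
F = 10*6.855655 + 329

397.5566 mm


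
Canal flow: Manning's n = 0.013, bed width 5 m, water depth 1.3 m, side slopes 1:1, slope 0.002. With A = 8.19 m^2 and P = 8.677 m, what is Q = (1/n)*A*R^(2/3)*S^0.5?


R = A/P = 8.19/8.677 = 0.943875
Q = (1/0.013) * 8.19 * 0.943875^(2/3) * 0.002^0.5

27.1101 m^3/s


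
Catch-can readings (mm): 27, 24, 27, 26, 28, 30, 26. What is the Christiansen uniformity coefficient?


mean = 26.857143 mm
MAD = 1.306122 mm
CU = (1 - 1.306122/26.857143)*100

95.1368 %


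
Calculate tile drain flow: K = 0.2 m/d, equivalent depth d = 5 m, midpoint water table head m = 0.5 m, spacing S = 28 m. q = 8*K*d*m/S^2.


q = 8*K*d*m/S^2
q = 8*0.2*5*0.5/28^2
q = 4.0000 / 784

0.0051 m/d


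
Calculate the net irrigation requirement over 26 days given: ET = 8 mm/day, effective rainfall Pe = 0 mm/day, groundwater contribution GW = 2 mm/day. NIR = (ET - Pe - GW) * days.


Daily deficit = ET - Pe - GW = 8 - 0 - 2 = 6 mm/day
NIR = 6 * 26 = 156 mm

156.0000 mm


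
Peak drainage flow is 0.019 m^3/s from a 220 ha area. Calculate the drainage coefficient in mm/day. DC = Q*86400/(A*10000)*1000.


DC = Q * 86400 / (A * 10000) * 1000
DC = 0.019 * 86400 / (220 * 10000) * 1000
DC = 1641600.0000 / 2200000

0.7462 mm/day


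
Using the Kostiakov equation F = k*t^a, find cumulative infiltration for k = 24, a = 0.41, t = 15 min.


F = k * t^a = 24 * 15^0.41
F = 24 * 3.035271

72.8465 mm


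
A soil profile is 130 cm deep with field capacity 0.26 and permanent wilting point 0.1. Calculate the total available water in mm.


AWC = (FC - PWP) * d * 10
AWC = (0.26 - 0.1) * 130 * 10
AWC = 0.1600 * 130 * 10

208.0000 mm


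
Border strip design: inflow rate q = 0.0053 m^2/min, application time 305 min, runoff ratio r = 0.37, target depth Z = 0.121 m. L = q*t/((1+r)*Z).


L = q*t/((1+r)*Z)
L = 0.0053*305/((1+0.37)*0.121)
L = 1.6165/0.16577

9.7515 m


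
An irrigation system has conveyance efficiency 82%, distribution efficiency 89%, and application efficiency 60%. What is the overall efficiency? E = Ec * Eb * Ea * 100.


Ec = 0.82, Eb = 0.89, Ea = 0.6
E = 0.82 * 0.89 * 0.6 * 100 = 43.7880%

43.7880 %


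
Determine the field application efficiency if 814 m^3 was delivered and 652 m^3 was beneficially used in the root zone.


Ea = V_root / V_field * 100 = 652 / 814 * 100 = 80.0983%

80.0983 %


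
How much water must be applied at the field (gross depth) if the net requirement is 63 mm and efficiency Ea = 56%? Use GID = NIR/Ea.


Ea = 56% = 0.56
GID = NIR / Ea = 63 / 0.56 = 112.5000 mm

112.5000 mm


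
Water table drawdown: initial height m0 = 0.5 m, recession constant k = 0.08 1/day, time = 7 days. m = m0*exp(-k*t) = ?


m = m0 * exp(-k*t)
m = 0.5 * exp(-0.08 * 7)
m = 0.5 * exp(-0.5600)

0.2856 m


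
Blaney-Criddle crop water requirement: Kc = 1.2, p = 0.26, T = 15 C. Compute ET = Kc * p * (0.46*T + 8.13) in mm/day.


ET = Kc * p * (0.46*T + 8.13)
ET = 1.2 * 0.26 * (0.46*15 + 8.13)
ET = 1.2 * 0.26 * 15.0300

4.6894 mm/day


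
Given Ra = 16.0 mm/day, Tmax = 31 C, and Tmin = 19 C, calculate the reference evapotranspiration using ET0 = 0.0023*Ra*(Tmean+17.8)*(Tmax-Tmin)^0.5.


Tmean = (Tmax + Tmin)/2 = (31 + 19)/2 = 25.0
ET0 = 0.0023 * 16.0 * (25.0 + 17.8) * sqrt(31 - 19)
ET0 = 0.0023 * 16.0 * 42.8 * 3.464102

5.4561 mm/day


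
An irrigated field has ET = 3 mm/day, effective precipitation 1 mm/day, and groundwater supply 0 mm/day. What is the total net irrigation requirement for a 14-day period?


Daily deficit = ET - Pe - GW = 3 - 1 - 0 = 2 mm/day
NIR = 2 * 14 = 28 mm

28.0000 mm


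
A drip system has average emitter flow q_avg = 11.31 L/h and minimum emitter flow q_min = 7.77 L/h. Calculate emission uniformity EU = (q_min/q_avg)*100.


EU = (q_min/q_avg)*100 = (7.77/11.31)*100 = 68.7003%

68.7003 %


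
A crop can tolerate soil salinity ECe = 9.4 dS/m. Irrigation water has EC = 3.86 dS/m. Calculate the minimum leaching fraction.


LR = ECiw / (5*ECe - ECiw)
LR = 3.86 / (5*9.4 - 3.86)
LR = 3.86 / 43.1400

0.0895


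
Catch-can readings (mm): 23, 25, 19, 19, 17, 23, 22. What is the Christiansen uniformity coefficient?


mean = 21.142857 mm
MAD = 2.408163 mm
CU = (1 - 2.408163/21.142857)*100

88.6100 %


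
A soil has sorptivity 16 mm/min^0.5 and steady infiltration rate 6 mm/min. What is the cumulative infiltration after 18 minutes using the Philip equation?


F = S*sqrt(t) + A*t
F = 16*sqrt(18) + 6*18
F = 16*4.242641 + 108

175.8823 mm


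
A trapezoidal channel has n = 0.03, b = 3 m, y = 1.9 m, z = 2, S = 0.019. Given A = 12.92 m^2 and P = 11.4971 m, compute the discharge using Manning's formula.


R = A/P = 12.92/11.4971 = 1.123762
Q = (1/0.03) * 12.92 * 1.123762^(2/3) * 0.019^0.5

64.1654 m^3/s


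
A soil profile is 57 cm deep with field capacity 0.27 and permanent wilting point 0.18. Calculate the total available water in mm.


AWC = (FC - PWP) * d * 10
AWC = (0.27 - 0.18) * 57 * 10
AWC = 0.0900 * 57 * 10

51.3000 mm


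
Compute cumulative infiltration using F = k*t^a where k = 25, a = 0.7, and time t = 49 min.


F = k * t^a = 25 * 49^0.7
F = 25 * 15.245345

381.1336 mm


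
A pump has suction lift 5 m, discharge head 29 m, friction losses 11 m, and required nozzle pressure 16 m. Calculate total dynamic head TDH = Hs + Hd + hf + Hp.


TDH = Hs + Hd + hf + Hp = 5 + 29 + 11 + 16 = 61

61 m


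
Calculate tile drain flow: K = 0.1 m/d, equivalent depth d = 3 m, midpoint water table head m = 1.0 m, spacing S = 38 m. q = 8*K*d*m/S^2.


q = 8*K*d*m/S^2
q = 8*0.1*3*1.0/38^2
q = 2.4000 / 1444

0.0017 m/d


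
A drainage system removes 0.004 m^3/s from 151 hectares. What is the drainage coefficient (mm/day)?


DC = Q * 86400 / (A * 10000) * 1000
DC = 0.004 * 86400 / (151 * 10000) * 1000
DC = 345600.0000 / 1510000

0.2289 mm/day


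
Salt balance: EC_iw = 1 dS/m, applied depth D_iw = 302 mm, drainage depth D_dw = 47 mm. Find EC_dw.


EC_dw = EC_iw * D_iw / D_dw
EC_dw = 1 * 302 / 47
EC_dw = 302 / 47

6.4255 dS/m


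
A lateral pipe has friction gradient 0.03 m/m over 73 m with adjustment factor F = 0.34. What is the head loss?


hf = J * L * F = 0.03 * 73 * 0.34 = 0.7446 m

0.7446 m


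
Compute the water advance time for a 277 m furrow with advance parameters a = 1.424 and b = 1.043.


t = (L/a)^(1/b)
t = (277/1.424)^(1/1.043)
t = 194.522472^(1/1.043)

156.5316 min


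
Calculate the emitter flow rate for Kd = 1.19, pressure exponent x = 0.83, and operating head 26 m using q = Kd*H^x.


q = Kd * H^x = 1.19 * 26^0.83 = 1.19 * 14.942659

17.7818 L/h


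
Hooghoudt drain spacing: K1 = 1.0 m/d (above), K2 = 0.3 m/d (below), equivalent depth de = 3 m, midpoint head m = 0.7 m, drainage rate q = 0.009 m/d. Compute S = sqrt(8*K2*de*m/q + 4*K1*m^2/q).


S^2 = 8*K2*de*m/q + 4*K1*m^2/q
S^2 = 8*0.3*3*0.7/0.009 + 4*1.0*0.7^2/0.009
S = sqrt(777.7778)

27.8887 m


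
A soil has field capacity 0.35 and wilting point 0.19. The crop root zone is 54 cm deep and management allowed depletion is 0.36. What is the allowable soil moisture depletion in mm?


SMD = (FC - PWP) * d * MAD * 10
SMD = (0.35 - 0.19) * 54 * 0.36 * 10
SMD = 0.1600 * 54 * 0.36 * 10

31.1040 mm


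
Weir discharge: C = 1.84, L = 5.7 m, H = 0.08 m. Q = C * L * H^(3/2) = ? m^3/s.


Q = C * L * H^(3/2) = 1.84 * 5.7 * 0.08^1.5 = 1.84 * 5.7 * 0.022627

0.2373 m^3/s


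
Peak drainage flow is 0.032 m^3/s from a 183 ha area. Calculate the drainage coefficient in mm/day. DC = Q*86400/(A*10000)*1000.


DC = Q * 86400 / (A * 10000) * 1000
DC = 0.032 * 86400 / (183 * 10000) * 1000
DC = 2764800.0000 / 1830000

1.5108 mm/day


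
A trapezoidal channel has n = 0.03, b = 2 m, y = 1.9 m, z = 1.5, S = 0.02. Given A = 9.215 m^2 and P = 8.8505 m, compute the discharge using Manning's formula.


R = A/P = 9.215/8.8505 = 1.041184
Q = (1/0.03) * 9.215 * 1.041184^(2/3) * 0.02^0.5

44.6246 m^3/s


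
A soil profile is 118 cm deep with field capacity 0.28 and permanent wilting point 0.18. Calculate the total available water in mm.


AWC = (FC - PWP) * d * 10
AWC = (0.28 - 0.18) * 118 * 10
AWC = 0.1000 * 118 * 10

118.0000 mm


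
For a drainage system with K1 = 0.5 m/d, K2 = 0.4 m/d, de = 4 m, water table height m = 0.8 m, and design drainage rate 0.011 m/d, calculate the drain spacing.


S^2 = 8*K2*de*m/q + 4*K1*m^2/q
S^2 = 8*0.4*4*0.8/0.011 + 4*0.5*0.8^2/0.011
S = sqrt(1047.2727)

32.3616 m


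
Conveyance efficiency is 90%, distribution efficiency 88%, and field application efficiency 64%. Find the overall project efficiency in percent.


Ec = 0.9, Eb = 0.88, Ea = 0.64
E = 0.9 * 0.88 * 0.64 * 100 = 50.6880%

50.6880 %


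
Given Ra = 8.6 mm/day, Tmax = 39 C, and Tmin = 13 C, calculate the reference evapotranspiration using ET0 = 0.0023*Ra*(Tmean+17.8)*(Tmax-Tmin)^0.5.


Tmean = (Tmax + Tmin)/2 = (39 + 13)/2 = 26.0
ET0 = 0.0023 * 8.6 * (26.0 + 17.8) * sqrt(39 - 13)
ET0 = 0.0023 * 8.6 * 43.8 * 5.099020

4.4176 mm/day


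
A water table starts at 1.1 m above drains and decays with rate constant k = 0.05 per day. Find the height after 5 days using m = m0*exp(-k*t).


m = m0 * exp(-k*t)
m = 1.1 * exp(-0.05 * 5)
m = 1.1 * exp(-0.2500)

0.8567 m


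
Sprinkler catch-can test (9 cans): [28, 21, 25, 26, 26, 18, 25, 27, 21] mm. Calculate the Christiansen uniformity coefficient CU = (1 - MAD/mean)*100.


mean = 24.111111 mm
MAD = 2.740741 mm
CU = (1 - 2.740741/24.111111)*100

88.6329 %


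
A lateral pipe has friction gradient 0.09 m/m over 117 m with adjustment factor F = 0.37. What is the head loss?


hf = J * L * F = 0.09 * 117 * 0.37 = 3.8961 m

3.8961 m


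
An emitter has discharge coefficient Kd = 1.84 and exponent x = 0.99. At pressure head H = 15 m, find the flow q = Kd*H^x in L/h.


q = Kd * H^x = 1.84 * 15^0.99 = 1.84 * 14.599243

26.8626 L/h


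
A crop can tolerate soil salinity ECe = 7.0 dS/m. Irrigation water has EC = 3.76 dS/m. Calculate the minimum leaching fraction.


LR = ECiw / (5*ECe - ECiw)
LR = 3.76 / (5*7.0 - 3.76)
LR = 3.76 / 31.2400

0.1204


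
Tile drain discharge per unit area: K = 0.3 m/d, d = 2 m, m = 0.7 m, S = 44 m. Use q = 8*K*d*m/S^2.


q = 8*K*d*m/S^2
q = 8*0.3*2*0.7/44^2
q = 3.3600 / 1936

0.0017 m/d


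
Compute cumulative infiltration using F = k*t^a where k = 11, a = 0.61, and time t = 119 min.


F = k * t^a = 11 * 119^0.61
F = 11 * 18.453708

202.9908 mm


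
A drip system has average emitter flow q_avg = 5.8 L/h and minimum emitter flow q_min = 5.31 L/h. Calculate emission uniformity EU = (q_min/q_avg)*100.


EU = (q_min/q_avg)*100 = (5.31/5.8)*100 = 91.5517%

91.5517 %


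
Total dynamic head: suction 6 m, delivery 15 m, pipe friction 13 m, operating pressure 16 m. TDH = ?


TDH = Hs + Hd + hf + Hp = 6 + 15 + 13 + 16 = 50

50 m


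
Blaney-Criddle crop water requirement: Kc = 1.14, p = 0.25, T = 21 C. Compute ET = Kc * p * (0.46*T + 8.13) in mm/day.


ET = Kc * p * (0.46*T + 8.13)
ET = 1.14 * 0.25 * (0.46*21 + 8.13)
ET = 1.14 * 0.25 * 17.7900

5.0701 mm/day
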